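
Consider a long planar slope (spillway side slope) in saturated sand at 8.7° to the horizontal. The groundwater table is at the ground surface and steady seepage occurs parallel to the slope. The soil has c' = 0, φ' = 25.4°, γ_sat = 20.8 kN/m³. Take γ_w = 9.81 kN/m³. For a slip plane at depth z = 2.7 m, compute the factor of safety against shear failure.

With seepage parallel to the slope and the water table at the surface, the effective normal stress on the slip plane uses the buoyant unit weight γ' = γ_sat − γ_w while the driving shear stress uses γ_sat:
FS = [c' + γ' z cos²β tanφ'] / [γ_sat z sinβ cosβ]
(For c' = 0 this reduces to FS = (γ'/γ_sat)·tanφ'/tanβ.)
γ' = 20.8 − 9.81 = 10.99 kN/m³
Numerator = 0.0 + 10.99·2.7·cos²8.7°·tan25.4° = 0.0 + 10.99·2.7·0.9771·0.4748 = 13.767 kPa
Denominator = 20.8·2.7·sin8.7°·cos8.7° = 20.8·2.7·0.1513·0.9885 = 8.397 kPa
FS = 13.767 / 8.397 = 1.640

FS = 1.64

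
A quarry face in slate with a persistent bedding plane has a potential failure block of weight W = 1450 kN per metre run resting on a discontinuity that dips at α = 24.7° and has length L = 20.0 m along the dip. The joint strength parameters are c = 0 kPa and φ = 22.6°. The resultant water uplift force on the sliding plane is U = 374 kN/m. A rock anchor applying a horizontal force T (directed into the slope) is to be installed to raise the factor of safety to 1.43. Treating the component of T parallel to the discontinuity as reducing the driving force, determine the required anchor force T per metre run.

T = 322 kN/m

Resolving forces along and normal to the sliding plane, with the horizontal anchor force T adding T·sinα to the effective normal force and T·cosα acting up the plane against the driving force:
FS = [cL + (W cosα − U + T sinα) tanφ] / [W sinα − T cosα]
Without the anchor: N' = 943.3 kN/m, driving T_d = 605.9 kN/m, resisting R = 0·20.0 + 943.3·tan22.6° = 392.7 kN/m, FS = 0.65.
Setting FS = 1.43 and solving for T:
1.43·(605.9 − T cos24.7°) = 392.7 + T sin24.7°·tan22.6°
T·(sin24.7°·tan22.6° + 1.43·cos24.7°) = 1.43·605.9 − 392.7
T·(0.4179·0.4163 + 1.43·0.9085) = 866.4 − 392.7 = 473.8
T·1.4731 = 473.8
T = 321.6 kN/m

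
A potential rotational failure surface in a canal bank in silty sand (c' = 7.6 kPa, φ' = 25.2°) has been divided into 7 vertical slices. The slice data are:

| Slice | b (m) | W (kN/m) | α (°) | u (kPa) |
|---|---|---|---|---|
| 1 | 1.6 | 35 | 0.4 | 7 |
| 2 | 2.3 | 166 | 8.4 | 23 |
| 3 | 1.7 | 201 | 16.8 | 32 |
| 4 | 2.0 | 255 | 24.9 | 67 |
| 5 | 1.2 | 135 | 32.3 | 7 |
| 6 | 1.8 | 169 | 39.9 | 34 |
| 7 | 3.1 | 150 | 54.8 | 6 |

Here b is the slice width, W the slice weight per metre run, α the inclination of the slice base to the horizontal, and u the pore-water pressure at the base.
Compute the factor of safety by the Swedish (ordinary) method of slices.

Ordinary method of slices: FS = Σ[c'·Δl_i + (W_i cosα_i − u_i·Δl_i)·tanφ'] / Σ W_i sinα_i, with Δl_i = b_i / cosα_i.
Slice 1: Δl = 1.6/cos0.4° = 1.600 m; N'_1 = 35·cos0.4° − 7·1.600 = 23.8; c'Δl = 12.16; W sinα = 0.2
Slice 2: Δl = 2.3/cos8.4° = 2.325 m; N'_2 = 166·cos8.4° − 23·2.325 = 110.7; c'Δl = 17.67; W sinα = 24.2
Slice 3: Δl = 1.7/cos16.8° = 1.776 m; N'_3 = 201·cos16.8° − 32·1.776 = 135.6; c'Δl = 13.50; W sinα = 58.1
Slice 4: Δl = 2.0/cos24.9° = 2.205 m; N'_4 = 255·cos24.9° − 67·2.205 = 83.6; c'Δl = 16.76; W sinα = 107.4
Slice 5: Δl = 1.2/cos32.3° = 1.420 m; N'_5 = 135·cos32.3° − 7·1.420 = 104.2; c'Δl = 10.79; W sinα = 72.1
Slice 6: Δl = 1.8/cos39.9° = 2.346 m; N'_6 = 169·cos39.9° − 34·2.346 = 49.9; c'Δl = 17.83; W sinα = 108.4
Slice 7: Δl = 3.1/cos54.8° = 5.378 m; N'_7 = 150·cos54.8° − 6·5.378 = 54.2; c'Δl = 40.87; W sinα = 122.6
Σc'Δl = 129.6 kN/m; ΣN' = 562.0 kN/m; ΣW sinα = 493.1 kN/m
Resisting = 129.6 + 562.0·tan25.2° = 129.6 + 264.4 = 394.0 kN/m
FS = 394.0 / 493.1 = 0.799

FS = 0.80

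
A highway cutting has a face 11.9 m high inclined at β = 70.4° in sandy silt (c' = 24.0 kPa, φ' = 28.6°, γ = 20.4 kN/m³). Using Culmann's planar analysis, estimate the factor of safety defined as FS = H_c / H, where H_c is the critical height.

FS = 1.29

H_c = (4c'/γ) · sinβ cosφ' / [1 − cos(β − φ')]
    = (4·24.0/20.4) · sin70.4°·cos28.6° / [1 − cos41.8°]
    = 4.706 · 0.8271 / 0.2545 = 15.29 m
FS = H_c / H = 15.29 / 11.9 = 1.285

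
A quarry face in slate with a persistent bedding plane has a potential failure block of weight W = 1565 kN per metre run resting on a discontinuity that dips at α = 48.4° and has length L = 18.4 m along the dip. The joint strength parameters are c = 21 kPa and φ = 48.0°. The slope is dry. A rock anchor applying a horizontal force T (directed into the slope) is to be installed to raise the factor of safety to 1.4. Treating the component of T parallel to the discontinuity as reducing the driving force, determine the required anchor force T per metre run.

Resolving forces along and normal to the sliding plane, with the horizontal anchor force T adding T·sinα to the effective normal force and T·cosα acting up the plane against the driving force:
FS = [cL + (W cosα + T sinα) tanφ] / [W sinα − T cosα]
Without the anchor: N' = 1039.0 kN/m, driving T_d = 1170.3 kN/m, resisting R = 21·18.4 + 1039.0·tan48.0° = 1540.4 kN/m, FS = 1.32.
Setting FS = 1.4 and solving for T:
1.4·(1170.3 − T cos48.4°) = 1540.4 + T sin48.4°·tan48.0°
T·(sin48.4°·tan48.0° + 1.4·cos48.4°) = 1.4·1170.3 − 1540.4
T·(0.7478·1.1106 + 1.4·0.6639) = 1638.4 − 1540.4 = 98.0
T·1.7600 = 98.0
T = 55.7 kN/m

T = 56 kN/m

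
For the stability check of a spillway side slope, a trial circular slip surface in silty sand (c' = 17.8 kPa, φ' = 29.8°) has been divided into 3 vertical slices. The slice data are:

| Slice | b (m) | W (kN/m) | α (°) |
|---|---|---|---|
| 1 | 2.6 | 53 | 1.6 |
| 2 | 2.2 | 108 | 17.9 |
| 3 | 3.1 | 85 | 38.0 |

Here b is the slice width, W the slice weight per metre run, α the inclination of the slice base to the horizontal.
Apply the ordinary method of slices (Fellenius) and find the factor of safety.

Ordinary method of slices: FS = Σ[c'·Δl_i + (W_i cosα_i)·tanφ'] / Σ W_i sinα_i, with Δl_i = b_i / cosα_i.
Slice 1: Δl = 2.6/cos1.6° = 2.601 m; N'_1 = 53·cos1.6° = 53.0; c'Δl = 46.30; W sinα = 1.5
Slice 2: Δl = 2.2/cos17.9° = 2.312 m; N'_2 = 108·cos17.9° = 102.8; c'Δl = 41.15; W sinα = 33.2
Slice 3: Δl = 3.1/cos38.0° = 3.934 m; N'_3 = 85·cos38.0° = 67.0; c'Δl = 70.02; W sinα = 52.3
Σc'Δl = 157.5 kN/m; ΣN' = 222.7 kN/m; ΣW sinα = 87.0 kN/m
Resisting = 157.5 + 222.7·tan29.8° = 157.5 + 127.6 = 285.0 kN/m
FS = 285.0 / 87.0 = 3.276

FS = 3.28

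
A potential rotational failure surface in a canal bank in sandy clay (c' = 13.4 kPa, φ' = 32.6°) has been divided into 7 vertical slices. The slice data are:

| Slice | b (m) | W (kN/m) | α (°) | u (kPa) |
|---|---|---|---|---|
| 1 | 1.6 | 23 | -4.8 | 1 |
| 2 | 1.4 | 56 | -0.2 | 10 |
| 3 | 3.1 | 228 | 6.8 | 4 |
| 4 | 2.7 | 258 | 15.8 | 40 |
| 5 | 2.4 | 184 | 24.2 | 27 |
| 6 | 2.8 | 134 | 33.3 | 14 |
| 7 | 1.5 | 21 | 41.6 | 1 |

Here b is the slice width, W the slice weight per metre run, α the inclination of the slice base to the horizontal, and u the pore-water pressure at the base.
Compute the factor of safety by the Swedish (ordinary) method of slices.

FS = 2.34

Ordinary method of slices: FS = Σ[c'·Δl_i + (W_i cosα_i − u_i·Δl_i)·tanφ'] / Σ W_i sinα_i, with Δl_i = b_i / cosα_i.
Slice 1: Δl = 1.6/cos(-4.8°) = 1.606 m; N'_1 = 23·cos(-4.8°) − 1·1.606 = 21.3; c'Δl = 21.52; W sinα = -1.9
Slice 2: Δl = 1.4/cos(-0.2°) = 1.400 m; N'_2 = 56·cos(-0.2°) − 10·1.400 = 42.0; c'Δl = 18.76; W sinα = -0.2
Slice 3: Δl = 3.1/cos6.8° = 3.122 m; N'_3 = 228·cos6.8° − 4·3.122 = 213.9; c'Δl = 41.83; W sinα = 27.0
Slice 4: Δl = 2.7/cos15.8° = 2.806 m; N'_4 = 258·cos15.8° − 40·2.806 = 136.0; c'Δl = 37.60; W sinα = 70.2
Slice 5: Δl = 2.4/cos24.2° = 2.631 m; N'_5 = 184·cos24.2° − 27·2.631 = 96.8; c'Δl = 35.26; W sinα = 75.4
Slice 6: Δl = 2.8/cos33.3° = 3.350 m; N'_6 = 134·cos33.3° − 14·3.350 = 65.1; c'Δl = 44.89; W sinα = 73.6
Slice 7: Δl = 1.5/cos41.6° = 2.006 m; N'_7 = 21·cos41.6° − 1·2.006 = 13.7; c'Δl = 26.88; W sinα = 13.9
Σc'Δl = 226.7 kN/m; ΣN' = 588.8 kN/m; ΣW sinα = 258.1 kN/m
Resisting = 226.7 + 588.8·tan32.6° = 226.7 + 376.6 = 603.3 kN/m
FS = 603.3 / 258.1 = 2.338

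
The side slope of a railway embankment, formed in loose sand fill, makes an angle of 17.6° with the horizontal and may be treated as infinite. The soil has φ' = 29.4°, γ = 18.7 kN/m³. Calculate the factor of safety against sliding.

For a dry cohesionless infinite slope the factor of safety is FS = tanφ' / tanβ.
FS = tan29.4° / tan17.6° = 0.5635 / 0.3172 = 1.776

FS = 1.78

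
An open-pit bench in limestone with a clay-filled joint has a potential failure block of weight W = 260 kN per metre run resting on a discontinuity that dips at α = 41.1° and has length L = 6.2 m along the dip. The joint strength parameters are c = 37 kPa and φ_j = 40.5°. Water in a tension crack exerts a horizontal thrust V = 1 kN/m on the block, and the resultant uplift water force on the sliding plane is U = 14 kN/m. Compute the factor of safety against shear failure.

Resolving the block weight along and normal to the plane and applying the Mohr–Coulomb strength on the joint:
N' = W cosα − U − V sinα = 260·cos41.1° − 14 − 1·sin41.1° = 181.3 kN/m
Driving force T = W sinα + V cosα = 260·sin41.1° + 1·cos41.1° = 171.7 kN/m
Resisting force R = c·L + N'·tanφ_j = 37·6.2 + 181.3·tan40.5° = 229.4 + 154.8 = 384.2 kN/m
FS = R / T = 384.2 / 171.7 = 2.238

FS = 2.24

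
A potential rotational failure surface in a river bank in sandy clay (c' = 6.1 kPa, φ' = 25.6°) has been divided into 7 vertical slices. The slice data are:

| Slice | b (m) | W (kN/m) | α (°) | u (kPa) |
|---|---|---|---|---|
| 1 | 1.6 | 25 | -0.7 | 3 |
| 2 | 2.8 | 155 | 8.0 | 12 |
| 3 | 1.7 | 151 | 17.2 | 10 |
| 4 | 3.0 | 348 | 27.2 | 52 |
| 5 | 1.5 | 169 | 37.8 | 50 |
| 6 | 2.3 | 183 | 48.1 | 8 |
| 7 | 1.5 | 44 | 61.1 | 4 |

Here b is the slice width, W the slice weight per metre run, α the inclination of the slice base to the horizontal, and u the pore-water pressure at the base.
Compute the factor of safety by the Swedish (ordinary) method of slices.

Ordinary method of slices: FS = Σ[c'·Δl_i + (W_i cosα_i − u_i·Δl_i)·tanφ'] / Σ W_i sinα_i, with Δl_i = b_i / cosα_i.
Slice 1: Δl = 1.6/cos(-0.7°) = 1.600 m; N'_1 = 25·cos(-0.7°) − 3·1.600 = 20.2; c'Δl = 9.76; W sinα = -0.3
Slice 2: Δl = 2.8/cos8.0° = 2.828 m; N'_2 = 155·cos8.0° − 12·2.828 = 119.6; c'Δl = 17.25; W sinα = 21.6
Slice 3: Δl = 1.7/cos17.2° = 1.780 m; N'_3 = 151·cos17.2° − 10·1.780 = 126.5; c'Δl = 10.86; W sinα = 44.7
Slice 4: Δl = 3.0/cos27.2° = 3.373 m; N'_4 = 348·cos27.2° − 52·3.373 = 134.1; c'Δl = 20.58; W sinα = 159.1
Slice 5: Δl = 1.5/cos37.8° = 1.898 m; N'_5 = 169·cos37.8° − 50·1.898 = 38.6; c'Δl = 11.58; W sinα = 103.6
Slice 6: Δl = 2.3/cos48.1° = 3.444 m; N'_6 = 183·cos48.1° − 8·3.444 = 94.7; c'Δl = 21.01; W sinα = 136.2
Slice 7: Δl = 1.5/cos61.1° = 3.104 m; N'_7 = 44·cos61.1° − 4·3.104 = 8.8; c'Δl = 18.93; W sinα = 38.5
Σc'Δl = 110.0 kN/m; ΣN' = 542.5 kN/m; ΣW sinα = 503.3 kN/m
Resisting = 110.0 + 542.5·tan25.6° = 110.0 + 259.9 = 369.9 kN/m
FS = 369.9 / 503.3 = 0.735

FS = 0.73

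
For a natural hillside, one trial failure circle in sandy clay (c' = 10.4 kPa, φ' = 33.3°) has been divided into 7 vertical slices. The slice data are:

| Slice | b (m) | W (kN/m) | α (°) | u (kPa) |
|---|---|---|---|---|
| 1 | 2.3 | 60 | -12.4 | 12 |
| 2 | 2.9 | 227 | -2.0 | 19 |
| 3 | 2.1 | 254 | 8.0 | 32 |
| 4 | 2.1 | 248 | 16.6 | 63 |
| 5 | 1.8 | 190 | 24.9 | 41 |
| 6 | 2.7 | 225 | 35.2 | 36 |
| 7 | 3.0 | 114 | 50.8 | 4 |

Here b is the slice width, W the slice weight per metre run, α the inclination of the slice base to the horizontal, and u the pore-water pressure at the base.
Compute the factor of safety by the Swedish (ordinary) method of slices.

FS = 1.72

Ordinary method of slices: FS = Σ[c'·Δl_i + (W_i cosα_i − u_i·Δl_i)·tanφ'] / Σ W_i sinα_i, with Δl_i = b_i / cosα_i.
Slice 1: Δl = 2.3/cos(-12.4°) = 2.355 m; N'_1 = 60·cos(-12.4°) − 12·2.355 = 30.3; c'Δl = 24.49; W sinα = -12.9
Slice 2: Δl = 2.9/cos(-2.0°) = 2.902 m; N'_2 = 227·cos(-2.0°) − 19·2.902 = 171.7; c'Δl = 30.18; W sinα = -7.9
Slice 3: Δl = 2.1/cos8.0° = 2.121 m; N'_3 = 254·cos8.0° − 32·2.121 = 183.7; c'Δl = 22.05; W sinα = 35.3
Slice 4: Δl = 2.1/cos16.6° = 2.191 m; N'_4 = 248·cos16.6° − 63·2.191 = 99.6; c'Δl = 22.79; W sinα = 70.9
Slice 5: Δl = 1.8/cos24.9° = 1.984 m; N'_5 = 190·cos24.9° − 41·1.984 = 91.0; c'Δl = 20.64; W sinα = 80.0
Slice 6: Δl = 2.7/cos35.2° = 3.304 m; N'_6 = 225·cos35.2° − 36·3.304 = 64.9; c'Δl = 34.36; W sinα = 129.7
Slice 7: Δl = 3.0/cos50.8° = 4.747 m; N'_7 = 114·cos50.8° − 4·4.747 = 53.1; c'Δl = 49.36; W sinα = 88.3
Σc'Δl = 203.9 kN/m; ΣN' = 694.3 kN/m; ΣW sinα = 383.4 kN/m
Resisting = 203.9 + 694.3·tan33.3° = 203.9 + 456.1 = 659.9 kN/m
FS = 659.9 / 383.4 = 1.721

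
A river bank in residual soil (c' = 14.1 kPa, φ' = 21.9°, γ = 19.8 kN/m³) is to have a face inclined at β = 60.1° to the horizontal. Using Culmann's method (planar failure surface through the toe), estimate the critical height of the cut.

Culmann's analysis gives the critical failure plane at α_cr = (β + φ')/2 = (60.1 + 21.9)/2 = 41.0°, and the critical height
H_c = (4c'/γ) · sinβ cosφ' / [1 − cos(β − φ')]
    = (4·14.1/19.8) · sin60.1°·cos21.9° / [1 − cos(38.2°)]
    = 2.848 · 0.8669·0.9278 / [1 − 0.7859]
    = 2.848 · 0.8043 / 0.2141
    = 10.70 m

H_c = 10.70 m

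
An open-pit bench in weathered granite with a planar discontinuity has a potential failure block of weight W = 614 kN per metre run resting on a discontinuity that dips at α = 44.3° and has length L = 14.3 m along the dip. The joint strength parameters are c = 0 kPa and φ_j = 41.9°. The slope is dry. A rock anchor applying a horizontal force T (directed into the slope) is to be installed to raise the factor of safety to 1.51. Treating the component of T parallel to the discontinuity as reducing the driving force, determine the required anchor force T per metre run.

T = 148 kN/m

Resolving forces along and normal to the sliding plane, with the horizontal anchor force T adding T·sinα to the effective normal force and T·cosα acting up the plane against the driving force:
FS = [cL + (W cosα + T sinα) tanφ_j] / [W sinα − T cosα]
Without the anchor: N' = 439.4 kN/m, driving T_d = 428.8 kN/m, resisting R = 0·14.3 + 439.4·tan41.9° = 394.3 kN/m, FS = 0.92.
Setting FS = 1.51 and solving for T:
1.51·(428.8 − T cos44.3°) = 394.3 + T sin44.3°·tan41.9°
T·(sin44.3°·tan41.9° + 1.51·cos44.3°) = 1.51·428.8 − 394.3
T·(0.6984·0.8972 + 1.51·0.7157) = 647.5 − 394.3 = 253.2
T·1.7073 = 253.2
T = 148.3 kN/m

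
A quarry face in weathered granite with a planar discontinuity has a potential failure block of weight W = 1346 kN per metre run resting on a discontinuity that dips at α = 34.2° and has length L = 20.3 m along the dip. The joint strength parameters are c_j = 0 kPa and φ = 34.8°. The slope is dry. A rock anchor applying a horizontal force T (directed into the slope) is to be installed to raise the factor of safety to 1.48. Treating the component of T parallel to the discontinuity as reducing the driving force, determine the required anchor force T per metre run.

T = 214 kN/m

Resolving forces along and normal to the sliding plane, with the horizontal anchor force T adding T·sinα to the effective normal force and T·cosα acting up the plane against the driving force:
FS = [c_jL + (W cosα + T sinα) tanφ] / [W sinα − T cosα]
Without the anchor: N' = 1113.3 kN/m, driving T_d = 756.6 kN/m, resisting R = 0·20.3 + 1113.3·tan34.8° = 773.7 kN/m, FS = 1.02.
Setting FS = 1.48 and solving for T:
1.48·(756.6 − T cos34.2°) = 773.7 + T sin34.2°·tan34.8°
T·(sin34.2°·tan34.8° + 1.48·cos34.2°) = 1.48·756.6 − 773.7
T·(0.5621·0.6950 + 1.48·0.8271) = 1119.7 − 773.7 = 346.0
T·1.6147 = 346.0
T = 214.3 kN/m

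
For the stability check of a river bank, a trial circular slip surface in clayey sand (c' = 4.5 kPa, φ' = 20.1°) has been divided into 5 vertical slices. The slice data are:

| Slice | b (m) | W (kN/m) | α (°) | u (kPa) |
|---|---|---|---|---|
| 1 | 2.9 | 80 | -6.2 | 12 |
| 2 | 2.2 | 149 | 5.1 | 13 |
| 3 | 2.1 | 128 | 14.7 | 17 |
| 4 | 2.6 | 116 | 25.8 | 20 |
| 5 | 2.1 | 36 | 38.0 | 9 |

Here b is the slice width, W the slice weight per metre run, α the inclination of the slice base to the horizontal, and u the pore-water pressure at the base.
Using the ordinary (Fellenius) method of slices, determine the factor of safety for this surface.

Ordinary method of slices: FS = Σ[c'·Δl_i + (W_i cosα_i − u_i·Δl_i)·tanφ'] / Σ W_i sinα_i, with Δl_i = b_i / cosα_i.
Slice 1: Δl = 2.9/cos(-6.2°) = 2.917 m; N'_1 = 80·cos(-6.2°) − 12·2.917 = 44.5; c'Δl = 13.13; W sinα = -8.6
Slice 2: Δl = 2.2/cos5.1° = 2.209 m; N'_2 = 149·cos5.1° − 13·2.209 = 119.7; c'Δl = 9.94; W sinα = 13.2
Slice 3: Δl = 2.1/cos14.7° = 2.171 m; N'_3 = 128·cos14.7° − 17·2.171 = 86.9; c'Δl = 9.77; W sinα = 32.5
Slice 4: Δl = 2.6/cos25.8° = 2.888 m; N'_4 = 116·cos25.8° − 20·2.888 = 46.7; c'Δl = 13.00; W sinα = 50.5
Slice 5: Δl = 2.1/cos38.0° = 2.665 m; N'_5 = 36·cos38.0° − 9·2.665 = 4.4; c'Δl = 11.99; W sinα = 22.2
Σc'Δl = 57.8 kN/m; ΣN' = 302.2 kN/m; ΣW sinα = 109.7 kN/m
Resisting = 57.8 + 302.2·tan20.1° = 57.8 + 110.6 = 168.4 kN/m
FS = 168.4 / 109.7 = 1.535

FS = 1.53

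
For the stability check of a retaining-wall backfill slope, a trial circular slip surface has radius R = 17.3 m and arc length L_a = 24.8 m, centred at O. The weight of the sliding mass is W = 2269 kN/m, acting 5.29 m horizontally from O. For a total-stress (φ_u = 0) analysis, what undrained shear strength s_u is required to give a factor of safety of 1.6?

FS = s_u·L_a·R / (W·d), so s_u = FS·W·d / (L_a·R).
s_u = 1.6·2269·5.29 / (24.80·17.3) = 19204.8 / 429.04 = 44.76 kPa

s_u = 44.8 kPa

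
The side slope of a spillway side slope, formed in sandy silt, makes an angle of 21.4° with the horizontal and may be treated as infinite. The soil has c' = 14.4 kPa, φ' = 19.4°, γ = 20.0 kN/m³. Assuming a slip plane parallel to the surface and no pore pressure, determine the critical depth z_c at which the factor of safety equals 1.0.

Setting FS = 1.00 in FS = [c' + γz cos²β tanφ'] / [γz sinβ cosβ] and solving for z:
z = c' / [γ cosβ (FS·sinβ − cosβ·tanφ')]
  = 14.4 / [20.0·cos21.4°·(1.00·sin21.4° − cos21.4°·tan19.4°)]
  = 14.4 / [20.0·0.9311·(1.00·0.3649 − 0.9311·0.3522)]
  = 14.4 / 0.6890 = 20.900 m

z_c = 20.90 m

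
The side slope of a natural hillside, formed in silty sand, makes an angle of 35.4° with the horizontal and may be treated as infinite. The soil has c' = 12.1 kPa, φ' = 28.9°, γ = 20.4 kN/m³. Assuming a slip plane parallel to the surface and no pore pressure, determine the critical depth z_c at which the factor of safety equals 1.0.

Setting FS = 1.00 in FS = [c' + γz cos²β tanφ'] / [γz sinβ cosβ] and solving for z:
z = c' / [γ cosβ (FS·sinβ − cosβ·tanφ')]
  = 12.1 / [20.4·cos35.4°·(1.00·sin35.4° − cos35.4°·tan28.9°)]
  = 12.1 / [20.4·0.8151·(1.00·0.5793 − 0.8151·0.5520)]
  = 12.1 / 2.1502 = 5.627 m

z_c = 5.63 m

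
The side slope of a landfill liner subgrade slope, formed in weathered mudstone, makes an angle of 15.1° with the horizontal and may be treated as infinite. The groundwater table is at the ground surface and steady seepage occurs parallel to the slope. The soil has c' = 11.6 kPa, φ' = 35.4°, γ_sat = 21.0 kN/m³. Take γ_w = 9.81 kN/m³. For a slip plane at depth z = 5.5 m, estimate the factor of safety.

With seepage parallel to the slope and the water table at the surface, the effective normal stress on the slip plane uses the buoyant unit weight γ' = γ_sat − γ_w while the driving shear stress uses γ_sat:
FS = [c' + γ' z cos²β tanφ'] / [γ_sat z sinβ cosβ]
γ' = 21.0 − 9.81 = 11.19 kN/m³
Numerator = 11.6 + 11.19·5.5·cos²15.1°·tan35.4° = 11.6 + 11.19·5.5·0.9321·0.7107 = 52.370 kPa
Denominator = 21.0·5.5·sin15.1°·cos15.1° = 21.0·5.5·0.2605·0.9655 = 29.049 kPa
FS = 52.370 / 29.049 = 1.803

FS = 1.80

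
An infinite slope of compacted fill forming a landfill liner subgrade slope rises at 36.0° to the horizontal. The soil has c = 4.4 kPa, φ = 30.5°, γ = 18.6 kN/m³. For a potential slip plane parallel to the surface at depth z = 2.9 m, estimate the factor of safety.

FS = 0.98

For an infinite slope with a slip plane parallel to the surface (no pore pressure): FS = [c + γz cos²β tanφ] / [γz sinβ cosβ].
γz = 18.6·2.9 = 53.94 kN/m²
Numerator = 4.4 + 53.94·cos²36.0°·tan30.5° = 4.4 + 53.94·0.6545·0.5890 = 25.196 kPa
Denominator = 53.94·sin36.0°·cos36.0° = 53.94·0.5878·0.8090 = 25.650 kPa
FS = 25.196 / 25.650 = 0.982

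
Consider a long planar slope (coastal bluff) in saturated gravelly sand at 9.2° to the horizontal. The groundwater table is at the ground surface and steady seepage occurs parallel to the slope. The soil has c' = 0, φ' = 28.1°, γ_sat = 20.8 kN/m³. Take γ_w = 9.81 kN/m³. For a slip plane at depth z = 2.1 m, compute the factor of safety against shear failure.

With seepage parallel to the slope and the water table at the surface, the effective normal stress on the slip plane uses the buoyant unit weight γ' = γ_sat − γ_w while the driving shear stress uses γ_sat:
FS = [c' + γ' z cos²β tanφ'] / [γ_sat z sinβ cosβ]
(For c' = 0 this reduces to FS = (γ'/γ_sat)·tanφ'/tanβ.)
γ' = 20.8 − 9.81 = 10.99 kN/m³
Numerator = 0.0 + 10.99·2.1·cos²9.2°·tan28.1° = 0.0 + 10.99·2.1·0.9744·0.5340 = 12.008 kPa
Denominator = 20.8·2.1·sin9.2°·cos9.2° = 20.8·2.1·0.1599·0.9871 = 6.894 kPa
FS = 12.008 / 6.894 = 1.742

FS = 1.74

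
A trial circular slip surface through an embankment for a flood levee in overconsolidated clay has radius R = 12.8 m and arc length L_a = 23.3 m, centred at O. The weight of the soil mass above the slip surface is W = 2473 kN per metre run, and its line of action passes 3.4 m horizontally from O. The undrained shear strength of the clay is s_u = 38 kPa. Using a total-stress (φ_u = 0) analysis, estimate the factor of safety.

FS = 1.35

Taking moments about the centre O, the resisting moment is provided by the undrained shear strength acting along the arc:
M_R = s_u·L_a·R = 38·23.30·12.8 = 11333.1 kN·m/m
M_D = W·d = 2473·3.4 = 8408.2 kN·m/m
FS = M_R / M_D = 11333.1 / 8408.2 = 1.348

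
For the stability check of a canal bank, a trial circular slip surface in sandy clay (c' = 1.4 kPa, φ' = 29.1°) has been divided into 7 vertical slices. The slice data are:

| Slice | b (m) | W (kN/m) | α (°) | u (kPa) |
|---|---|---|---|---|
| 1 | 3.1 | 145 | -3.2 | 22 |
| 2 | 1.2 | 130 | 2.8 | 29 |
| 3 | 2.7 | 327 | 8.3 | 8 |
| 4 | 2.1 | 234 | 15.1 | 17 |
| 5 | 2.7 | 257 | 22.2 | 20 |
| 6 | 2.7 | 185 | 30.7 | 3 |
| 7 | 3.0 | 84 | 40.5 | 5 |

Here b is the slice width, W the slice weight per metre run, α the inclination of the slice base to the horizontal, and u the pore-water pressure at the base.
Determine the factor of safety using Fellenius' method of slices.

FS = 1.71

Ordinary method of slices: FS = Σ[c'·Δl_i + (W_i cosα_i − u_i·Δl_i)·tanφ'] / Σ W_i sinα_i, with Δl_i = b_i / cosα_i.
Slice 1: Δl = 3.1/cos(-3.2°) = 3.105 m; N'_1 = 145·cos(-3.2°) − 22·3.105 = 76.5; c'Δl = 4.35; W sinα = -8.1
Slice 2: Δl = 1.2/cos2.8° = 1.201 m; N'_2 = 130·cos2.8° − 29·1.201 = 95.0; c'Δl = 1.68; W sinα = 6.4
Slice 3: Δl = 2.7/cos8.3° = 2.729 m; N'_3 = 327·cos8.3° − 8·2.729 = 301.7; c'Δl = 3.82; W sinα = 47.2
Slice 4: Δl = 2.1/cos15.1° = 2.175 m; N'_4 = 234·cos15.1° − 17·2.175 = 188.9; c'Δl = 3.05; W sinα = 61.0
Slice 5: Δl = 2.7/cos22.2° = 2.916 m; N'_5 = 257·cos22.2° − 20·2.916 = 179.6; c'Δl = 4.08; W sinα = 97.1
Slice 6: Δl = 2.7/cos30.7° = 3.140 m; N'_6 = 185·cos30.7° − 3·3.140 = 149.7; c'Δl = 4.40; W sinα = 94.5
Slice 7: Δl = 3.0/cos40.5° = 3.945 m; N'_7 = 84·cos40.5° − 5·3.945 = 44.1; c'Δl = 5.52; W sinα = 54.6
Σc'Δl = 26.9 kN/m; ΣN' = 1035.6 kN/m; ΣW sinα = 352.5 kN/m
Resisting = 26.9 + 1035.6·tan29.1° = 26.9 + 576.4 = 603.3 kN/m
FS = 603.3 / 352.5 = 1.711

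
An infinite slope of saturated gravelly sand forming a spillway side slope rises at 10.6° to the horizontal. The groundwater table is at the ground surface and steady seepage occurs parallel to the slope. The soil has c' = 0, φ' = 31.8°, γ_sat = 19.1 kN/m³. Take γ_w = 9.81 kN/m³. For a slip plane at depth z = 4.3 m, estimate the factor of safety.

With seepage parallel to the slope and the water table at the surface, the effective normal stress on the slip plane uses the buoyant unit weight γ' = γ_sat − γ_w while the driving shear stress uses γ_sat:
FS = [c' + γ' z cos²β tanφ'] / [γ_sat z sinβ cosβ]
(For c' = 0 this reduces to FS = (γ'/γ_sat)·tanφ'/tanβ.)
γ' = 19.1 − 9.81 = 9.29 kN/m³
Numerator = 0.0 + 9.29·4.3·cos²10.6°·tan31.8° = 0.0 + 9.29·4.3·0.9662·0.6200 = 23.930 kPa
Denominator = 19.1·4.3·sin10.6°·cos10.6° = 19.1·4.3·0.1840·0.9829 = 14.850 kPa
FS = 23.930 / 14.850 = 1.611

FS = 1.61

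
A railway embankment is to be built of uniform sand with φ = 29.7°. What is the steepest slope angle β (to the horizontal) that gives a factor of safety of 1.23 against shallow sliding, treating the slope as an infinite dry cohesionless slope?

β = 24.9°

For an infinite dry cohesionless slope FS = tanφ/tanβ, so tanβ = tanφ / FS.
tanβ = tan29.7° / 1.23 = 0.5704 / 1.23 = 0.4637
β = arctan(0.4637) = 24.88°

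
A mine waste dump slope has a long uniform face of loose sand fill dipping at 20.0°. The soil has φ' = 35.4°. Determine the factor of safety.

For a dry cohesionless infinite slope the factor of safety is FS = tanφ' / tanβ.
FS = tan35.4° / tan20.0° = 0.7107 / 0.3640 = 1.953

FS = 1.95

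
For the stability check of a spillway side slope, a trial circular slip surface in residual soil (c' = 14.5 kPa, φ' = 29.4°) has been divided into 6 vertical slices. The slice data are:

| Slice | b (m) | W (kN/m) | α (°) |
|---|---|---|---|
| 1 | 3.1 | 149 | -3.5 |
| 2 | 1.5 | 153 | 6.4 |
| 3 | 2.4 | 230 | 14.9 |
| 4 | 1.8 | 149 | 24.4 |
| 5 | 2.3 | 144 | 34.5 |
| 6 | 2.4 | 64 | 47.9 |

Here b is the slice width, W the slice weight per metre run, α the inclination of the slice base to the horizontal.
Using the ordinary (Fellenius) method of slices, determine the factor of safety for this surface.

FS = 2.66

Ordinary method of slices: FS = Σ[c'·Δl_i + (W_i cosα_i)·tanφ'] / Σ W_i sinα_i, with Δl_i = b_i / cosα_i.
Slice 1: Δl = 3.1/cos(-3.5°) = 3.106 m; N'_1 = 149·cos(-3.5°) = 148.7; c'Δl = 45.03; W sinα = -9.1
Slice 2: Δl = 1.5/cos6.4° = 1.509 m; N'_2 = 153·cos6.4° = 152.0; c'Δl = 21.89; W sinα = 17.1
Slice 3: Δl = 2.4/cos14.9° = 2.484 m; N'_3 = 230·cos14.9° = 222.3; c'Δl = 36.01; W sinα = 59.1
Slice 4: Δl = 1.8/cos24.4° = 1.977 m; N'_4 = 149·cos24.4° = 135.7; c'Δl = 28.66; W sinα = 61.6
Slice 5: Δl = 2.3/cos34.5° = 2.791 m; N'_5 = 144·cos34.5° = 118.7; c'Δl = 40.47; W sinα = 81.6
Slice 6: Δl = 2.4/cos47.9° = 3.580 m; N'_6 = 64·cos47.9° = 42.9; c'Δl = 51.91; W sinα = 47.5
Σc'Δl = 224.0 kN/m; ΣN' = 820.3 kN/m; ΣW sinα = 257.7 kN/m
Resisting = 224.0 + 820.3·tan29.4° = 224.0 + 462.2 = 686.2 kN/m
FS = 686.2 / 257.7 = 2.663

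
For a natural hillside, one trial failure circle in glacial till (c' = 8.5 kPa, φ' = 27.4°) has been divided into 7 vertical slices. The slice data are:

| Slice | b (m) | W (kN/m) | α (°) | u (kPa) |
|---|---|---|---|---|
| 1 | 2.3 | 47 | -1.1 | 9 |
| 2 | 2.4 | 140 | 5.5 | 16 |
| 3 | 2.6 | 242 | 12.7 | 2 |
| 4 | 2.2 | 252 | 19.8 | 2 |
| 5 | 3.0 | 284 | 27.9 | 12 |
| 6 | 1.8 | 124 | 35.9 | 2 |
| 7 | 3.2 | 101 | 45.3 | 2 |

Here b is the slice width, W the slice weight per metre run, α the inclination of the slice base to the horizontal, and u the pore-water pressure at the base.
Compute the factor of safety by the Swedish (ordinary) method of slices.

Ordinary method of slices: FS = Σ[c'·Δl_i + (W_i cosα_i − u_i·Δl_i)·tanφ'] / Σ W_i sinα_i, with Δl_i = b_i / cosα_i.
Slice 1: Δl = 2.3/cos(-1.1°) = 2.300 m; N'_1 = 47·cos(-1.1°) − 9·2.300 = 26.3; c'Δl = 19.55; W sinα = -0.9
Slice 2: Δl = 2.4/cos5.5° = 2.411 m; N'_2 = 140·cos5.5° − 16·2.411 = 100.8; c'Δl = 20.49; W sinα = 13.4
Slice 3: Δl = 2.6/cos12.7° = 2.665 m; N'_3 = 242·cos12.7° − 2·2.665 = 230.7; c'Δl = 22.65; W sinα = 53.2
Slice 4: Δl = 2.2/cos19.8° = 2.338 m; N'_4 = 252·cos19.8° − 2·2.338 = 232.4; c'Δl = 19.87; W sinα = 85.4
Slice 5: Δl = 3.0/cos27.9° = 3.395 m; N'_5 = 284·cos27.9° − 12·3.395 = 210.3; c'Δl = 28.85; W sinα = 132.9
Slice 6: Δl = 1.8/cos35.9° = 2.222 m; N'_6 = 124·cos35.9° − 2·2.222 = 96.0; c'Δl = 18.89; W sinα = 72.7
Slice 7: Δl = 3.2/cos45.3° = 4.549 m; N'_7 = 101·cos45.3° − 2·4.549 = 61.9; c'Δl = 38.67; W sinα = 71.8
Σc'Δl = 169.0 kN/m; ΣN' = 958.4 kN/m; ΣW sinα = 428.5 kN/m
Resisting = 169.0 + 958.4·tan27.4° = 169.0 + 496.8 = 665.8 kN/m
FS = 665.8 / 428.5 = 1.554

FS = 1.55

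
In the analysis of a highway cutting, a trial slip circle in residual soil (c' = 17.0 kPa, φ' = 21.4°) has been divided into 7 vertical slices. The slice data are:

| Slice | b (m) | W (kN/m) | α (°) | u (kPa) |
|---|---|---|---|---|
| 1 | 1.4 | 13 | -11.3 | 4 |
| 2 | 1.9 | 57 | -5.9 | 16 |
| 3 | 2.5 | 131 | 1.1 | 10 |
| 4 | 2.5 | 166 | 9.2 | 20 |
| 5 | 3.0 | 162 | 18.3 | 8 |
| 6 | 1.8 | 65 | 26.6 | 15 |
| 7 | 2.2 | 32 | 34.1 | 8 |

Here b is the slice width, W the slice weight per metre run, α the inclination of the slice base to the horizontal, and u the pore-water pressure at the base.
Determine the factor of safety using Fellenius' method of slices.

Ordinary method of slices: FS = Σ[c'·Δl_i + (W_i cosα_i − u_i·Δl_i)·tanφ'] / Σ W_i sinα_i, with Δl_i = b_i / cosα_i.
Slice 1: Δl = 1.4/cos(-11.3°) = 1.428 m; N'_1 = 13·cos(-11.3°) − 4·1.428 = 7.0; c'Δl = 24.27; W sinα = -2.5
Slice 2: Δl = 1.9/cos(-5.9°) = 1.910 m; N'_2 = 57·cos(-5.9°) − 16·1.910 = 26.1; c'Δl = 32.47; W sinα = -5.9
Slice 3: Δl = 2.5/cos1.1° = 2.500 m; N'_3 = 131·cos1.1° − 10·2.500 = 106.0; c'Δl = 42.51; W sinα = 2.5
Slice 4: Δl = 2.5/cos9.2° = 2.533 m; N'_4 = 166·cos9.2° − 20·2.533 = 113.2; c'Δl = 43.05; W sinα = 26.5
Slice 5: Δl = 3.0/cos18.3° = 3.160 m; N'_5 = 162·cos18.3° − 8·3.160 = 128.5; c'Δl = 53.72; W sinα = 50.9
Slice 6: Δl = 1.8/cos26.6° = 2.013 m; N'_6 = 65·cos26.6° − 15·2.013 = 27.9; c'Δl = 34.22; W sinα = 29.1
Slice 7: Δl = 2.2/cos34.1° = 2.657 m; N'_7 = 32·cos34.1° − 8·2.657 = 5.2; c'Δl = 45.17; W sinα = 17.9
Σc'Δl = 275.4 kN/m; ΣN' = 414.1 kN/m; ΣW sinα = 118.6 kN/m
Resisting = 275.4 + 414.1·tan21.4° = 275.4 + 162.3 = 437.7 kN/m
FS = 437.7 / 118.6 = 3.692

FS = 3.69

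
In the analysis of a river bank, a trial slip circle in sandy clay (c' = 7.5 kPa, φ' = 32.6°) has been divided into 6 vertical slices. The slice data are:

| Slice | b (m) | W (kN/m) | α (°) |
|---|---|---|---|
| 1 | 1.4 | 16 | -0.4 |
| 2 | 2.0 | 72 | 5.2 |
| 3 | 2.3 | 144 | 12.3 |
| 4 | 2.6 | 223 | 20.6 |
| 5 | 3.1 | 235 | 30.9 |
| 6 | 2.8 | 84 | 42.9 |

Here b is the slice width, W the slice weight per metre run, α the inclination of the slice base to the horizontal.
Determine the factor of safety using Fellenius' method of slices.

FS = 1.93

Ordinary method of slices: FS = Σ[c'·Δl_i + (W_i cosα_i)·tanφ'] / Σ W_i sinα_i, with Δl_i = b_i / cosα_i.
Slice 1: Δl = 1.4/cos(-0.4°) = 1.400 m; N'_1 = 16·cos(-0.4°) = 16.0; c'Δl = 10.50; W sinα = -0.1
Slice 2: Δl = 2.0/cos5.2° = 2.008 m; N'_2 = 72·cos5.2° = 71.7; c'Δl = 15.06; W sinα = 6.5
Slice 3: Δl = 2.3/cos12.3° = 2.354 m; N'_3 = 144·cos12.3° = 140.7; c'Δl = 17.66; W sinα = 30.7
Slice 4: Δl = 2.6/cos20.6° = 2.778 m; N'_4 = 223·cos20.6° = 208.7; c'Δl = 20.83; W sinα = 78.5
Slice 5: Δl = 3.1/cos30.9° = 3.613 m; N'_5 = 235·cos30.9° = 201.6; c'Δl = 27.10; W sinα = 120.7
Slice 6: Δl = 2.8/cos42.9° = 3.822 m; N'_6 = 84·cos42.9° = 61.5; c'Δl = 28.67; W sinα = 57.2
Σc'Δl = 119.8 kN/m; ΣN' = 700.3 kN/m; ΣW sinα = 293.4 kN/m
Resisting = 119.8 + 700.3·tan32.6° = 119.8 + 447.9 = 567.7 kN/m
FS = 567.7 / 293.4 = 1.935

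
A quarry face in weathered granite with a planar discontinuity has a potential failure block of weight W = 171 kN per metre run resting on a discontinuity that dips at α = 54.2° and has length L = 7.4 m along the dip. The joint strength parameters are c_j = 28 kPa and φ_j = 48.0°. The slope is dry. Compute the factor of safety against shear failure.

FS = 2.29

Resolving the block weight along and normal to the plane and applying the Mohr–Coulomb strength on the joint:
N' = W cosα = 171·cos54.2° = 100.0 kN/m
Driving force T = W sinα = 171·sin54.2° = 138.7 kN/m
Resisting force R = c_j·L + N'·tanφ_j = 28·7.4 + 100.0·tan48.0° = 207.2 + 111.1 = 318.3 kN/m
FS = R / T = 318.3 / 138.7 = 2.295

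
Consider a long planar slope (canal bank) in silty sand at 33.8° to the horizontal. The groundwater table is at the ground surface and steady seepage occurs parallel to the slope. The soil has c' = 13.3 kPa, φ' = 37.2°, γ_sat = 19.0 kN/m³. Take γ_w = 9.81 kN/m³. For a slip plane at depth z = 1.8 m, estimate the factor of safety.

With seepage parallel to the slope and the water table at the surface, the effective normal stress on the slip plane uses the buoyant unit weight γ' = γ_sat − γ_w while the driving shear stress uses γ_sat:
FS = [c' + γ' z cos²β tanφ'] / [γ_sat z sinβ cosβ]
γ' = 19.0 − 9.81 = 9.19 kN/m³
Numerator = 13.3 + 9.19·1.8·cos²33.8°·tan37.2° = 13.3 + 9.19·1.8·0.6905·0.7590 = 21.970 kPa
Denominator = 19.0·1.8·sin33.8°·cos33.8° = 19.0·1.8·0.5563·0.8310 = 15.810 kPa
FS = 21.970 / 15.810 = 1.390

FS = 1.39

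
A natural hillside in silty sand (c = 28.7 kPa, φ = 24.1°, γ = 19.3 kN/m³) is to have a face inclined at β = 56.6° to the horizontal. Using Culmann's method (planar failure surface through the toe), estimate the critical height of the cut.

H_c = 28.94 m

Culmann's analysis gives the critical failure plane at α_cr = (β + φ)/2 = (56.6 + 24.1)/2 = 40.4°, and the critical height
H_c = (4c/γ) · sinβ cosφ / [1 − cos(β − φ)]
    = (4·28.7/19.3) · sin56.6°·cos24.1° / [1 − cos(32.5°)]
    = 5.948 · 0.8348·0.9128 / [1 − 0.8434]
    = 5.948 · 0.7621 / 0.1566
    = 28.94 m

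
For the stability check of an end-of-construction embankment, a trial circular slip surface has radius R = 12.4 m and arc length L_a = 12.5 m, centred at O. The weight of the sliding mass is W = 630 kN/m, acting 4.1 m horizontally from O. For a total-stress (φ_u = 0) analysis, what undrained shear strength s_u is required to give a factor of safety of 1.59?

s_u = 26.5 kPa

FS = s_u·L_a·R / (W·d), so s_u = FS·W·d / (L_a·R).
s_u = 1.59·630·4.1 / (12.50·12.4) = 4107.0 / 155.00 = 26.50 kPa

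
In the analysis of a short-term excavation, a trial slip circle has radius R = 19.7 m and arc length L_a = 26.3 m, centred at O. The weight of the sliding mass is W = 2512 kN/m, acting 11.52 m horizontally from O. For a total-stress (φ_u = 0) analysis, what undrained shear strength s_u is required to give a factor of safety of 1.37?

FS = s_u·L_a·R / (W·d), so s_u = FS·W·d / (L_a·R).
s_u = 1.37·2512·11.52 / (26.30·19.7) = 39645.4 / 518.11 = 76.52 kPa

s_u = 76.5 kPa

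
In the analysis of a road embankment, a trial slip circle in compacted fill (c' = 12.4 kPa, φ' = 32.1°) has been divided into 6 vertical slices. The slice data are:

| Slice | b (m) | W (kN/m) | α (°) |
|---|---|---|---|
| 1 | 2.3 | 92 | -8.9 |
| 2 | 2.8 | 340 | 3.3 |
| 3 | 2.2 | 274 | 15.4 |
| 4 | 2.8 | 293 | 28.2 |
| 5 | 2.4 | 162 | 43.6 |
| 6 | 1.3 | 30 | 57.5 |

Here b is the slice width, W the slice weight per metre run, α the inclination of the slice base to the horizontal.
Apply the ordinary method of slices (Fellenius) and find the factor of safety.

Ordinary method of slices: FS = Σ[c'·Δl_i + (W_i cosα_i)·tanφ'] / Σ W_i sinα_i, with Δl_i = b_i / cosα_i.
Slice 1: Δl = 2.3/cos(-8.9°) = 2.328 m; N'_1 = 92·cos(-8.9°) = 90.9; c'Δl = 28.87; W sinα = -14.2
Slice 2: Δl = 2.8/cos3.3° = 2.805 m; N'_2 = 340·cos3.3° = 339.4; c'Δl = 34.78; W sinα = 19.6
Slice 3: Δl = 2.2/cos15.4° = 2.282 m; N'_3 = 274·cos15.4° = 264.2; c'Δl = 28.30; W sinα = 72.8
Slice 4: Δl = 2.8/cos28.2° = 3.177 m; N'_4 = 293·cos28.2° = 258.2; c'Δl = 39.40; W sinα = 138.5
Slice 5: Δl = 2.4/cos43.6° = 3.314 m; N'_5 = 162·cos43.6° = 117.3; c'Δl = 41.10; W sinα = 111.7
Slice 6: Δl = 1.3/cos57.5° = 2.420 m; N'_6 = 30·cos57.5° = 16.1; c'Δl = 30.00; W sinα = 25.3
Σc'Δl = 202.4 kN/m; ΣN' = 1086.1 kN/m; ΣW sinα = 353.6 kN/m
Resisting = 202.4 + 1086.1·tan32.1° = 202.4 + 681.3 = 883.8 kN/m
FS = 883.8 / 353.6 = 2.500

FS = 2.50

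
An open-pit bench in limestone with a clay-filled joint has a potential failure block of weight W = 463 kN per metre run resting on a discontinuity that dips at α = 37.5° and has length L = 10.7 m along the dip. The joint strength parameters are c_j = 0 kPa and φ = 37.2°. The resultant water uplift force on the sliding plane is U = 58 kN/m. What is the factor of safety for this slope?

FS = 0.83

Resolving the block weight along and normal to the plane and applying the Mohr–Coulomb strength on the joint:
N' = W cosα − U = 463·cos37.5° − 58 = 309.3 kN/m
Driving force T = W sinα = 463·sin37.5° = 281.9 kN/m
Resisting force R = c_j·L + N'·tanφ = 0·10.7 + 309.3·tan37.2° = 0.0 + 234.8 = 234.8 kN/m
FS = R / T = 234.8 / 281.9 = 0.833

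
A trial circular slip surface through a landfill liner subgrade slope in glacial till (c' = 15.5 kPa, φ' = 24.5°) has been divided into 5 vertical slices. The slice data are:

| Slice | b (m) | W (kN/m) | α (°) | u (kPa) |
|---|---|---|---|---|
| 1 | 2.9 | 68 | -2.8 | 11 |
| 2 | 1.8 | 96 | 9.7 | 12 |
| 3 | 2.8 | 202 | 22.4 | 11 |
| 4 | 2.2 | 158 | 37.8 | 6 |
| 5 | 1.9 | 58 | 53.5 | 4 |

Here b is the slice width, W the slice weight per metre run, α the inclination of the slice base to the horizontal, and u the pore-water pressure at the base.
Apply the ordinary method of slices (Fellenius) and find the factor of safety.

FS = 1.68

Ordinary method of slices: FS = Σ[c'·Δl_i + (W_i cosα_i − u_i·Δl_i)·tanφ'] / Σ W_i sinα_i, with Δl_i = b_i / cosα_i.
Slice 1: Δl = 2.9/cos(-2.8°) = 2.903 m; N'_1 = 68·cos(-2.8°) − 11·2.903 = 36.0; c'Δl = 45.00; W sinα = -3.3
Slice 2: Δl = 1.8/cos9.7° = 1.826 m; N'_2 = 96·cos9.7° − 12·1.826 = 72.7; c'Δl = 28.30; W sinα = 16.2
Slice 3: Δl = 2.8/cos22.4° = 3.029 m; N'_3 = 202·cos22.4° − 11·3.029 = 153.4; c'Δl = 46.94; W sinα = 77.0
Slice 4: Δl = 2.2/cos37.8° = 2.784 m; N'_4 = 158·cos37.8° − 6·2.784 = 108.1; c'Δl = 43.16; W sinα = 96.8
Slice 5: Δl = 1.9/cos53.5° = 3.194 m; N'_5 = 58·cos53.5° − 4·3.194 = 21.7; c'Δl = 49.51; W sinα = 46.6
Σc'Δl = 212.9 kN/m; ΣN' = 392.0 kN/m; ΣW sinα = 233.3 kN/m
Resisting = 212.9 + 392.0·tan24.5° = 212.9 + 178.6 = 391.6 kN/m
FS = 391.6 / 233.3 = 1.678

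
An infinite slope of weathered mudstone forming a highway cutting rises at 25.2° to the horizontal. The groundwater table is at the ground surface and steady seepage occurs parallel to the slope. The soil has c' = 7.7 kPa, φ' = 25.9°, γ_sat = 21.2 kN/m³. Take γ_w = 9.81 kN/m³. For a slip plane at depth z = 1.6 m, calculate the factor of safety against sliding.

FS = 1.14

With seepage parallel to the slope and the water table at the surface, the effective normal stress on the slip plane uses the buoyant unit weight γ' = γ_sat − γ_w while the driving shear stress uses γ_sat:
FS = [c' + γ' z cos²β tanφ'] / [γ_sat z sinβ cosβ]
γ' = 21.2 − 9.81 = 11.39 kN/m³
Numerator = 7.7 + 11.39·1.6·cos²25.2°·tan25.9° = 7.7 + 11.39·1.6·0.8187·0.4856 = 14.945 kPa
Denominator = 21.2·1.6·sin25.2°·cos25.2° = 21.2·1.6·0.4258·0.9048 = 13.068 kPa
FS = 14.945 / 13.068 = 1.144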